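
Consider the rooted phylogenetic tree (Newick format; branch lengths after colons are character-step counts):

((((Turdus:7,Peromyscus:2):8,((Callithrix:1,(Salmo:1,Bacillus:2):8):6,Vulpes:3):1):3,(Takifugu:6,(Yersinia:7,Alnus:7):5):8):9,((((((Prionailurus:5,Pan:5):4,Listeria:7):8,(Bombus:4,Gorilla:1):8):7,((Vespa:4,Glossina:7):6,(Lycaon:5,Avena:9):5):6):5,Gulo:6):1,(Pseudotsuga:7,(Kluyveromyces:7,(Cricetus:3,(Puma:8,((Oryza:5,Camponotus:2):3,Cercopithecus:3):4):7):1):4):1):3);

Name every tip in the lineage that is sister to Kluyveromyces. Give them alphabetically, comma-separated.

Camponotus, Cercopithecus, Cricetus, Oryza, Puma

Kluyveromyces attaches to the tree at the node subtending (Kluyveromyces,(Cricetus,(Puma,((Oryza,Camponotus),Cercopithecus)))).
The other lineage descending from that same node — the sister group — is (Cricetus,(Puma,((Oryza,Camponotus),Cercopithecus))); its 5 tips in alphabetical order are the answer.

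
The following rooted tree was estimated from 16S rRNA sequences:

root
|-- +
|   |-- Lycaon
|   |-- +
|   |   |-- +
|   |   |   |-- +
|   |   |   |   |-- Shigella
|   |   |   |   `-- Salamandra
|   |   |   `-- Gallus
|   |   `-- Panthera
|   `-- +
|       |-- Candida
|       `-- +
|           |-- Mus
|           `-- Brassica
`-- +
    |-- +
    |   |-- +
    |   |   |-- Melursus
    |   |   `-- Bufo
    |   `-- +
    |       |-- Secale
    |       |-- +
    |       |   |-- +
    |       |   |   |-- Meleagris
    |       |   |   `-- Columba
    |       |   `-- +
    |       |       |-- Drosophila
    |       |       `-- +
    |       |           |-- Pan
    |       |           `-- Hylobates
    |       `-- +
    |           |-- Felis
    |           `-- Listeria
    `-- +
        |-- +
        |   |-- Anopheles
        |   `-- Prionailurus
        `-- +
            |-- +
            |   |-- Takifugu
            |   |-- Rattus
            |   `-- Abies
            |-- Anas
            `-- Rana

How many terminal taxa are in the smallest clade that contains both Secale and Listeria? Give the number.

8

The MRCA of Secale and Listeria is the node subtending (Secale,((Meleagris,Columba),(Drosophila,(Pan,Hylobates))),(Felis,Listeria)).
That clade contains 8 terminal taxa: Columba, Drosophila, Felis, Hylobates, Listeria, Meleagris, Pan, Secale.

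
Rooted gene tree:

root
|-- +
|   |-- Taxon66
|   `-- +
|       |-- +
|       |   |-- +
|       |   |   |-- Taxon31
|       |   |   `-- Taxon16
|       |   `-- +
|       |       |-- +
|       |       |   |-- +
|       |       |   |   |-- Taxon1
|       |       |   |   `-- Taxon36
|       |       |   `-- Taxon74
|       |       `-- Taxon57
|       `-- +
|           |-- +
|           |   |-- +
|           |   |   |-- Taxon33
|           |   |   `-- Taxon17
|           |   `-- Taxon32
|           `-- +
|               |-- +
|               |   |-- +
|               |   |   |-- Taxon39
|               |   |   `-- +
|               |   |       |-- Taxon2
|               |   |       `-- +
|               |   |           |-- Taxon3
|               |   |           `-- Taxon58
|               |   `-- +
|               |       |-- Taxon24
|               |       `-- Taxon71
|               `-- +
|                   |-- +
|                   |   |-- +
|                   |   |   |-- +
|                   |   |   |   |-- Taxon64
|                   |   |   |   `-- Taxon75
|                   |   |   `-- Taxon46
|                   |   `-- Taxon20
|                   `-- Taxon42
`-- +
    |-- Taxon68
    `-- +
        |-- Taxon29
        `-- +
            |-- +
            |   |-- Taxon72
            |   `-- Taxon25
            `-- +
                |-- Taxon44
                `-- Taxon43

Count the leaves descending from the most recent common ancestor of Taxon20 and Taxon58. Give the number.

11

The MRCA of Taxon20 and Taxon58 is the node subtending (((Taxon39,(Taxon2,(Taxon3,Taxon58))),(Taxon24,Taxon71)),((((Taxon64,Taxon75),Taxon46),Taxon20),Taxon42)).
That clade contains 11 terminal taxa: Taxon2, Taxon20, Taxon24, Taxon3, Taxon39, Taxon42, Taxon46, Taxon58, Taxon64, Taxon71, Taxon75.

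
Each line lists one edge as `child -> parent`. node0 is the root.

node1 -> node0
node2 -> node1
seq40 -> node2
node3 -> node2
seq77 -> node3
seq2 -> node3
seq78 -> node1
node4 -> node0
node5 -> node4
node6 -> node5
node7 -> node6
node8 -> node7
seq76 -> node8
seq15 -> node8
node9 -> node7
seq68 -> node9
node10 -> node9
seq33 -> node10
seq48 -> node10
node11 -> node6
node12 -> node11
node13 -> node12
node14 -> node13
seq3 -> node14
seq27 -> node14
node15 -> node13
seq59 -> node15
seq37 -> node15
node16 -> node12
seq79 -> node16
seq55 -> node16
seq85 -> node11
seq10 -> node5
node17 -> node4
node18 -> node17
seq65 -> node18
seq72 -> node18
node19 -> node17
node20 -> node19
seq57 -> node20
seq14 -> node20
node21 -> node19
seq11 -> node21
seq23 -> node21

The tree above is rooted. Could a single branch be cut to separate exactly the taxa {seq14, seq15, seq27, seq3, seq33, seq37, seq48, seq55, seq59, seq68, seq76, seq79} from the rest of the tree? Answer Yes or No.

No

The MRCA of the listed taxa subtends (((((seq76,seq15),(seq68,(seq33,seq48))),((((seq3,seq27),(seq59,seq37)),(seq79,seq55)),seq85)),seq10),((seq65,seq72),((seq57,seq14),(seq11,seq23)))).
That clade also contains seq10, seq11, seq23, seq57, seq65, seq72, seq85, which are not in the proposed group, so the group is not monophyletic.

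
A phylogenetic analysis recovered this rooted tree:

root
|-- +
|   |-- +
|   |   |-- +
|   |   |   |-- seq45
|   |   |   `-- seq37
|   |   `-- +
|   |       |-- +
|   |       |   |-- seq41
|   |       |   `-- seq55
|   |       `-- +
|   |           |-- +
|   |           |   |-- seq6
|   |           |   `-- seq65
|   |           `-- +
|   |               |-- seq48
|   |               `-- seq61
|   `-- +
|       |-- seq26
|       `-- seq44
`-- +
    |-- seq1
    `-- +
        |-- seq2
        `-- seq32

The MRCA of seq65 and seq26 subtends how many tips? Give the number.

10

The MRCA of seq65 and seq26 is the node subtending (((seq45,seq37),((seq41,seq55),((seq6,seq65),(seq48,seq61)))),(seq26,seq44)).
That clade contains 10 terminal taxa: seq26, seq37, seq41, seq44, seq45, seq48, seq55, seq6, seq61, seq65.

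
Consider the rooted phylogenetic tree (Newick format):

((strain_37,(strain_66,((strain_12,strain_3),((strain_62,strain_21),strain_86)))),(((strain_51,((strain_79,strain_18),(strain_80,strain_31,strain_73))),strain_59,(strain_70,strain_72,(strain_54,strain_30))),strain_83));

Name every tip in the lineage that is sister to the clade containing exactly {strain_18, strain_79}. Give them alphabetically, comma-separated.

The clade containing exactly {strain_18, strain_79} attaches to the tree at the node subtending ((strain_79,strain_18),(strain_80,strain_31,strain_73)).
The other lineage descending from that same node — the sister group — is (strain_80,strain_31,strain_73); its 3 tips in alphabetical order are the answer.

strain_31, strain_73, strain_80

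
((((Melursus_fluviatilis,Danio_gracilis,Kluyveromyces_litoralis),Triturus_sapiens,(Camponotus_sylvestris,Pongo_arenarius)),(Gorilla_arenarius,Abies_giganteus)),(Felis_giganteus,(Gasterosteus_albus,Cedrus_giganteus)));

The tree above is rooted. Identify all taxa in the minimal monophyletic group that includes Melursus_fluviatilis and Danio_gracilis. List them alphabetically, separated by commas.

Danio_gracilis, Kluyveromyces_litoralis, Melursus_fluviatilis

Tracing Melursus_fluviatilis: it sits inside (Melursus_fluviatilis,Danio_gracilis,Kluyveromyces_litoralis).
Tracing Danio_gracilis: it sits inside (Melursus_fluviatilis,Danio_gracilis,Kluyveromyces_litoralis).
The smallest clade enclosing both is (Melursus_fluviatilis,Danio_gracilis,Kluyveromyces_litoralis); the answer is its 3 terminal taxa in alphabetical order.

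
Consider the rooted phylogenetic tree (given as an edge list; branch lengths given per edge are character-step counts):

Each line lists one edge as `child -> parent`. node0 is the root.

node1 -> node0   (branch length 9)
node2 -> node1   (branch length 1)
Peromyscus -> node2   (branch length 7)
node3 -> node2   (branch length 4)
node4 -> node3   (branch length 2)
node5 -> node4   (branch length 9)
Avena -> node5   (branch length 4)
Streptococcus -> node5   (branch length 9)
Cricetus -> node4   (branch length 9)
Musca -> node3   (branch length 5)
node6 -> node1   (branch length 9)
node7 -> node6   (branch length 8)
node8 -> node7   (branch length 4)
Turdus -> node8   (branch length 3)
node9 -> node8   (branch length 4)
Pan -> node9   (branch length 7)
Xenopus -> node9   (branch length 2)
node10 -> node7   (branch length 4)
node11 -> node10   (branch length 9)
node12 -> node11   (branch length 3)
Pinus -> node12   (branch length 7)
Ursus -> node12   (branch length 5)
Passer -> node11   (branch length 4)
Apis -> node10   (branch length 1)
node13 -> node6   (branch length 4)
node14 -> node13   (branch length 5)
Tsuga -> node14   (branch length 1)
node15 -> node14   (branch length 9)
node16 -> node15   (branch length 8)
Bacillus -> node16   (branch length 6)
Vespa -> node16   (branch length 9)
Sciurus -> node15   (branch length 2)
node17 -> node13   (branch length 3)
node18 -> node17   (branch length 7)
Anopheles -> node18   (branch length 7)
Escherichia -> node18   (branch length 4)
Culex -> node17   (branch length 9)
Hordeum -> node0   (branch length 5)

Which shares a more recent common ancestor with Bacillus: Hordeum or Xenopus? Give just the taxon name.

Xenopus

The MRCA of Bacillus and Xenopus subtends (((Turdus,(Pan,Xenopus)),(((Pinus,Ursus),Passer),Apis)),((Tsuga,((Bacillus,Vespa),Sciurus)),((Anopheles,Escherichia),Culex))) (14 taxa).
The MRCA of Bacillus and Hordeum is the root, subtending the entire tree (20 taxa).
The first is nested inside the second, so Bacillus shares a more recent common ancestor with Xenopus.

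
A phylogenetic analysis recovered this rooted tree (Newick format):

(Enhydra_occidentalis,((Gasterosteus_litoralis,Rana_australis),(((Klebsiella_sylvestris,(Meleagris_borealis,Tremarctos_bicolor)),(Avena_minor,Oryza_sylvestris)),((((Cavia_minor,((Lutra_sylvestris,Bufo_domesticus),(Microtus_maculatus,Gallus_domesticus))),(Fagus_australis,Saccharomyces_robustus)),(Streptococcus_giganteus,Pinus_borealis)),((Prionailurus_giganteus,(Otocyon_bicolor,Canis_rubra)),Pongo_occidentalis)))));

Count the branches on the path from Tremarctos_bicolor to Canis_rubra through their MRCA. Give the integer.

The MRCA of Tremarctos_bicolor and Canis_rubra is the node subtending (((Klebsiella_sylvestris,(Meleagris_borealis,Tremarctos_bicolor)),(Avena_minor,Oryza_sylvestris)),((((Cavia_minor,((Lutra_sylvestris,Bufo_domesticus),(Microtus_maculatus,Gallus_domesticus))),(Fagus_australis,Saccharomyces_robustus)),(Streptococcus_giganteus,Pinus_borealis)),((Prionailurus_giganteus,(Otocyon_bicolor,Canis_rubra)),Pongo_occidentalis))).
From Tremarctos_bicolor up to that node: 4 branches. From Canis_rubra up to the same node: 5 branches. Total: 4 + 5 = 9.

9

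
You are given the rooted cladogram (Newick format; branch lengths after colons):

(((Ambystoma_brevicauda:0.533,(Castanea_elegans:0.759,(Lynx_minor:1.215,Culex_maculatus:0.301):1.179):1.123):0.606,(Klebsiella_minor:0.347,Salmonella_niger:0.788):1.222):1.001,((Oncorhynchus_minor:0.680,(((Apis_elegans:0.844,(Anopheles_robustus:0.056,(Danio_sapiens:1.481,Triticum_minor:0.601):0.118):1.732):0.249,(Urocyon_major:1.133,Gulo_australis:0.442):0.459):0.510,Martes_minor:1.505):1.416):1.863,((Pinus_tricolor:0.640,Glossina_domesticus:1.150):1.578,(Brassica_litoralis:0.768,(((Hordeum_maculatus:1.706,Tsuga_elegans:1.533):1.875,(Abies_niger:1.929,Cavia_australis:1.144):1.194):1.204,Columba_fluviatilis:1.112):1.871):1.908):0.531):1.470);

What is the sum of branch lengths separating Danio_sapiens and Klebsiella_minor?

11.409

The path runs Danio_sapiens → … → MRCA → … → Klebsiella_minor; the MRCA is the root of the tree.
Branch lengths along that path: 1.481 + 0.118 + 1.732 + 0.249 + 0.510 + 1.416 + 1.863 + 1.470 + 1.001 + 1.222 + 0.347 = 11.409.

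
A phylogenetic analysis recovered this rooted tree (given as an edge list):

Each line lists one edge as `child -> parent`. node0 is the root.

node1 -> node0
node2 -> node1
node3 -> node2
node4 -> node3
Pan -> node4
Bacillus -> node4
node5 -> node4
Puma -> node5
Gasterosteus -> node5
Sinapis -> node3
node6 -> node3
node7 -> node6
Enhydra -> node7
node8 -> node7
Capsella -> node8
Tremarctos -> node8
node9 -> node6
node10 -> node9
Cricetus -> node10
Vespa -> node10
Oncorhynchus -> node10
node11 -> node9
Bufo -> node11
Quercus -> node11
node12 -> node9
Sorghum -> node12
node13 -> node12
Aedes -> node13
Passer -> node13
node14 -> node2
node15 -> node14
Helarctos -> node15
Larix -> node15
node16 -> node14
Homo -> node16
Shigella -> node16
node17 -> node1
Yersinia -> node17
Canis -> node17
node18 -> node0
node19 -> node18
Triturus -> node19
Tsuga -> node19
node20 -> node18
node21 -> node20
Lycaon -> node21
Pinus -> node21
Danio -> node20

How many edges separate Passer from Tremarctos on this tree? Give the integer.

7

The MRCA of Passer and Tremarctos is the node subtending ((Enhydra,(Capsella,Tremarctos)),((Cricetus,Vespa,Oncorhynchus),(Bufo,Quercus),(Sorghum,(Aedes,Passer)))).
From Passer up to that node: 4 branches. From Tremarctos up to the same node: 3 branches. Total: 4 + 3 = 7.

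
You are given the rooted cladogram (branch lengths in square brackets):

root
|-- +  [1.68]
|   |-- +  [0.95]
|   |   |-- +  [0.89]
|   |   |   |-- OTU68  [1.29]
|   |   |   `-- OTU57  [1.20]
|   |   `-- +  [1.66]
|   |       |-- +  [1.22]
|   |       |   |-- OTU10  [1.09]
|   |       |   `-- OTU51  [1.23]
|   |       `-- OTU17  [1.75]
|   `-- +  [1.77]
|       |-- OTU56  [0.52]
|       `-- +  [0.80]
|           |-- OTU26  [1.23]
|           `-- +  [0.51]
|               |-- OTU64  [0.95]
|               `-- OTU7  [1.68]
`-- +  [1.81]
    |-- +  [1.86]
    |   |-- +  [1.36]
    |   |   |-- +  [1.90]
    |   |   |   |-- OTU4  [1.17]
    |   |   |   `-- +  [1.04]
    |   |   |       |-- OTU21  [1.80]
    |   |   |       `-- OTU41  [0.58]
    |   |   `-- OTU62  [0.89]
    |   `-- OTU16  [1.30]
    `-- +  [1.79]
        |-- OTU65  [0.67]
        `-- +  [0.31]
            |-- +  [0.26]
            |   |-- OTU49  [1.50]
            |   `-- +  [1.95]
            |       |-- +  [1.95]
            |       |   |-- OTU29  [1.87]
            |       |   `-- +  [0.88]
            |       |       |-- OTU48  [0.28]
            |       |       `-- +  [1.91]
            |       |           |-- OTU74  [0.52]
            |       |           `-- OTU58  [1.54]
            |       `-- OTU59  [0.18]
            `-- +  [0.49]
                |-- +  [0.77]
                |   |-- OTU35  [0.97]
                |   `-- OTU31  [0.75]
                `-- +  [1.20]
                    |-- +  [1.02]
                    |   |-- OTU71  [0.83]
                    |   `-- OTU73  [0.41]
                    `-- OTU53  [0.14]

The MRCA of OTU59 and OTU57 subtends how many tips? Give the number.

26

The MRCA of OTU59 and OTU57 is the root, so the clade is the entire tree.
That clade contains 26 terminal taxa: OTU10, OTU16, OTU17, OTU21, OTU26, OTU29, OTU31, OTU35, OTU4, OTU41, OTU48, OTU49, OTU51, OTU53, OTU56, OTU57, OTU58, OTU59, OTU62, OTU64, OTU65, OTU68, OTU7, OTU71, OTU73, OTU74.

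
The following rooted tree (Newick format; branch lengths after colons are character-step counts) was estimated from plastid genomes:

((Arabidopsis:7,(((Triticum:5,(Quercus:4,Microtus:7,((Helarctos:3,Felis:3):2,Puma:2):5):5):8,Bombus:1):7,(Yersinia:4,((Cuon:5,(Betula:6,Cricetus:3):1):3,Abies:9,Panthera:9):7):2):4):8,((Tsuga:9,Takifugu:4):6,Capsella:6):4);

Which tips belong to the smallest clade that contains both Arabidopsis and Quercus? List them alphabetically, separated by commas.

Tracing Arabidopsis: it sits inside (Arabidopsis,(((Triticum,(Quercus,Microtus,((Helarctos,Felis),Puma))),Bombus),(Yersinia,((Cuon,(Betula,Cricetus)),Abies,Panthera)))).
Tracing Quercus: it sits inside (Quercus,Microtus,((Helarctos,Felis),Puma)).
The smallest clade enclosing both is (Arabidopsis,(((Triticum,(Quercus,Microtus,((Helarctos,Felis),Puma))),Bombus),(Yersinia,((Cuon,(Betula,Cricetus)),Abies,Panthera)))); the answer is its 14 terminal taxa in alphabetical order.

Abies, Arabidopsis, Betula, Bombus, Cricetus, Cuon, Felis, Helarctos, Microtus, Panthera, Puma, Quercus, Triticum, Yersinia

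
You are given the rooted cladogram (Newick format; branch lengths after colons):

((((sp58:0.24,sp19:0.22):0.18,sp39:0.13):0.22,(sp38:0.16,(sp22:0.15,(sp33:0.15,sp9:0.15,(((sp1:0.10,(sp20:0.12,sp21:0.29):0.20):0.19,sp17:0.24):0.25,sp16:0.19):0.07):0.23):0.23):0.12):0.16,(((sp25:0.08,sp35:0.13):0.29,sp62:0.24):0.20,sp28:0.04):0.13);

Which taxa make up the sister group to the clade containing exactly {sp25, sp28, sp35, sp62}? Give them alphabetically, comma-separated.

The clade containing exactly {sp25, sp28, sp35, sp62} attaches directly to the root of the tree.
The other lineage descending from that same node — the sister group — is (((sp58,sp19),sp39),(sp38,(sp22,(sp33,sp9,(((sp1,(sp20,sp21)),sp17),sp16))))); its 12 tips in alphabetical order are the answer.

sp1, sp16, sp17, sp19, sp20, sp21, sp22, sp33, sp38, sp39, sp58, sp9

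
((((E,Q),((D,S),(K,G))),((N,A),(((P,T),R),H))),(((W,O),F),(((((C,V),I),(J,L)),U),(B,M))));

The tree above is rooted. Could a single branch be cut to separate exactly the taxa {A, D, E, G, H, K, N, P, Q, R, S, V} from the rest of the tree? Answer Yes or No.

The MRCA of the listed taxa is the root, so the smallest clade containing them is the whole tree.
That clade also contains B, C, F, I, J, L, M, O, T, U, W, which are not in the proposed group, so the group is not monophyletic.

No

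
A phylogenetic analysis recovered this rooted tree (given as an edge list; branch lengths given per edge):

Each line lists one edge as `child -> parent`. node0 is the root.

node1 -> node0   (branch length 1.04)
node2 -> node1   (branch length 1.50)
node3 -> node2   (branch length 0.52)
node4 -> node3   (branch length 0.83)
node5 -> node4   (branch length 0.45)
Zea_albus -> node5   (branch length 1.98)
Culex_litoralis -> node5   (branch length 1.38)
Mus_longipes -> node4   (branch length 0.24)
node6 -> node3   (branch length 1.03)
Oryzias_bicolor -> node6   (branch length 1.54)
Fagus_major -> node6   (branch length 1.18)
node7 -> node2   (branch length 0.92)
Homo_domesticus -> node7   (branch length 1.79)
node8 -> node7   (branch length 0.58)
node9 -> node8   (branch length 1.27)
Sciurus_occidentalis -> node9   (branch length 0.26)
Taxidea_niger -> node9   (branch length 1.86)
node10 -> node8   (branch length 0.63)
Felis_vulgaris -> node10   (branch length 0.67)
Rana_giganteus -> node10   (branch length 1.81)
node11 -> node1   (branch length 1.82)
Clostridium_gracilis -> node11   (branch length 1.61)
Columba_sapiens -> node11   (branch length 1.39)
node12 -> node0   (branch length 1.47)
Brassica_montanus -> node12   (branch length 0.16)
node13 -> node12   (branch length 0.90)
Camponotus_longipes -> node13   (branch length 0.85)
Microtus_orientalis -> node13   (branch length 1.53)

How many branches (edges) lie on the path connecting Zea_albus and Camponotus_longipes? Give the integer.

9

The MRCA of Zea_albus and Camponotus_longipes is the root of the tree.
From Zea_albus up to that node: 6 branches. From Camponotus_longipes up to the same node: 3 branches. Total: 6 + 3 = 9.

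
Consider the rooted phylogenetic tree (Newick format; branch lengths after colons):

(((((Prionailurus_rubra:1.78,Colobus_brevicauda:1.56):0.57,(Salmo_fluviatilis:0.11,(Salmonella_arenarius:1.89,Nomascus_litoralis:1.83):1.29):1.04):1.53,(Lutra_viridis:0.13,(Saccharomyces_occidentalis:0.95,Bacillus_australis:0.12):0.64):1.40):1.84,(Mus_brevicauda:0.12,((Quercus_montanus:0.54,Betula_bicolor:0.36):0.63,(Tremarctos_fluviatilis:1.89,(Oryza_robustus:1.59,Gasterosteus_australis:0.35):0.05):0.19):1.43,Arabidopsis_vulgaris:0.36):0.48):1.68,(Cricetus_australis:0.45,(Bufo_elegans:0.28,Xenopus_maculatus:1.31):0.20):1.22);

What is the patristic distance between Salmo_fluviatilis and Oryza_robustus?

8.26

The path runs Salmo_fluviatilis → … → MRCA → … → Oryza_robustus; the MRCA is the node subtending ((((Prionailurus_rubra,Colobus_brevicauda),(Salmo_fluviatilis,(Salmonella_arenarius,Nomascus_litoralis))),(Lutra_viridis,(Saccharomyces_occidentalis,Bacillus_australis))),(Mus_brevicauda,((Quercus_montanus,Betula_bicolor),(Tremarctos_fluviatilis,(Oryza_robustus,Gasterosteus_australis))),Arabidopsis_vulgaris)).
Branch lengths along that path: 0.11 + 1.04 + 1.53 + 1.84 + 0.48 + 1.43 + 0.19 + 0.05 + 1.59 = 8.26.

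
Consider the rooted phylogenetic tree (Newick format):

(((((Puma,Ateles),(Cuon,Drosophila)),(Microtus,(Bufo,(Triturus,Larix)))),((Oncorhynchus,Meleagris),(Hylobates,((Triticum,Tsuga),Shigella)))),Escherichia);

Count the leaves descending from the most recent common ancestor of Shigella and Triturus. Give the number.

The MRCA of Shigella and Triturus is the node subtending ((((Puma,Ateles),(Cuon,Drosophila)),(Microtus,(Bufo,(Triturus,Larix)))),((Oncorhynchus,Meleagris),(Hylobates,((Triticum,Tsuga),Shigella)))).
That clade contains 14 terminal taxa: Ateles, Bufo, Cuon, Drosophila, Hylobates, Larix, Meleagris, Microtus, Oncorhynchus, Puma, Shigella, Triticum, Triturus, Tsuga.

14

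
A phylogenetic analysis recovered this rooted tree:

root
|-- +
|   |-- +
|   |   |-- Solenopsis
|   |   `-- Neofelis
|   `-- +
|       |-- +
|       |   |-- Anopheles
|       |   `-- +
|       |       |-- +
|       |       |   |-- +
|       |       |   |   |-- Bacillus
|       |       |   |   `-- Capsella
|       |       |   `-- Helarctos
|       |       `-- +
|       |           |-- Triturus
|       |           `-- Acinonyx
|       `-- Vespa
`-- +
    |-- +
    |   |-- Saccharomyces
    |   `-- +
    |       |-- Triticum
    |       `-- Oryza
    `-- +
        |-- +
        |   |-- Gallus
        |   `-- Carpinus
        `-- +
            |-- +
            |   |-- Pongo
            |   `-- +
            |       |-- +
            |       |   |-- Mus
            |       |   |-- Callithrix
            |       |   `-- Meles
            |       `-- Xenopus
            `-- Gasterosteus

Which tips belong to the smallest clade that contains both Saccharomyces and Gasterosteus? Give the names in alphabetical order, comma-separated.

Callithrix, Carpinus, Gallus, Gasterosteus, Meles, Mus, Oryza, Pongo, Saccharomyces, Triticum, Xenopus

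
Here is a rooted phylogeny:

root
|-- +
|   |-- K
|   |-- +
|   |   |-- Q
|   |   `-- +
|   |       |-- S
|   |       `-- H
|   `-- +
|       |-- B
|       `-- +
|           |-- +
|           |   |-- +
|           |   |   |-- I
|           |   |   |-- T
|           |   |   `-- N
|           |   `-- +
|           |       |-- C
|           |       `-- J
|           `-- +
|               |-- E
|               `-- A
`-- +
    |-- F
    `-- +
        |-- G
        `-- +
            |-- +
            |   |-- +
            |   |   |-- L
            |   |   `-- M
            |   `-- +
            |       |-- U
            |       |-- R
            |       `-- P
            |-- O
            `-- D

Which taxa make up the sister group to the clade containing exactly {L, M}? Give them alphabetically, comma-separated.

P, R, U

The clade containing exactly {L, M} attaches to the tree at the node subtending ((L,M),(U,R,P)).
The other lineage descending from that same node — the sister group — is (U,R,P); its 3 tips in alphabetical order are the answer.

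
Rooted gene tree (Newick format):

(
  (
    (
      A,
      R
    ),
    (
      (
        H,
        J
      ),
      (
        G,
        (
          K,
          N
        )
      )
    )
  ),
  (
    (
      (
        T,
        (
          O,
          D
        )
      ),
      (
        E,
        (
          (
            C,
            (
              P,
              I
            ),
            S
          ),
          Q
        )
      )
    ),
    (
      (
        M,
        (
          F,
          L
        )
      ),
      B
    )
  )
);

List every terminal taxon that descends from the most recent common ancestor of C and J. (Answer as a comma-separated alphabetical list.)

Tracing C: it sits inside (C,(P,I),S).
Tracing J: it sits inside (H,J).
The smallest clade enclosing both is the whole tree (their MRCA is the root), so the answer is all 20 tips in alphabetical order.

A, B, C, D, E, F, G, H, I, J, K, L, M, N, O, P, Q, R, S, T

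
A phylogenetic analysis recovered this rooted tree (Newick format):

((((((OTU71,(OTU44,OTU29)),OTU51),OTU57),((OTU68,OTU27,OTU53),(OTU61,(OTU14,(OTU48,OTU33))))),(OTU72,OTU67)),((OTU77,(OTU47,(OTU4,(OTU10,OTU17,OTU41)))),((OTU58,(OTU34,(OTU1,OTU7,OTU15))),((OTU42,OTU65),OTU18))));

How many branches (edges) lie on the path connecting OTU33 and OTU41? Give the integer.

13

The MRCA of OTU33 and OTU41 is the root of the tree.
From OTU33 up to that node: 7 branches. From OTU41 up to the same node: 6 branches. Total: 7 + 6 = 13.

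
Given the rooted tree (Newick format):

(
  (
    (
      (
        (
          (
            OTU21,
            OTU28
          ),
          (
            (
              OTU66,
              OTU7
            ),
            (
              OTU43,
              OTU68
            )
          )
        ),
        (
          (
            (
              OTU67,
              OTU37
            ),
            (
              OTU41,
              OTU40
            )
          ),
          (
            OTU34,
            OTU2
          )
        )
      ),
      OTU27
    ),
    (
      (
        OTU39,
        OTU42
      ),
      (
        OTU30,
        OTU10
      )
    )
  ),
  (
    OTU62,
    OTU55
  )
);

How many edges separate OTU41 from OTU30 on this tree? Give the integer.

9

The MRCA of OTU41 and OTU30 is the node subtending (((((OTU21,OTU28),((OTU66,OTU7),(OTU43,OTU68))),(((OTU67,OTU37),(OTU41,OTU40)),(OTU34,OTU2))),OTU27),((OTU39,OTU42),(OTU30,OTU10))).
From OTU41 up to that node: 6 branches. From OTU30 up to the same node: 3 branches. Total: 6 + 3 = 9.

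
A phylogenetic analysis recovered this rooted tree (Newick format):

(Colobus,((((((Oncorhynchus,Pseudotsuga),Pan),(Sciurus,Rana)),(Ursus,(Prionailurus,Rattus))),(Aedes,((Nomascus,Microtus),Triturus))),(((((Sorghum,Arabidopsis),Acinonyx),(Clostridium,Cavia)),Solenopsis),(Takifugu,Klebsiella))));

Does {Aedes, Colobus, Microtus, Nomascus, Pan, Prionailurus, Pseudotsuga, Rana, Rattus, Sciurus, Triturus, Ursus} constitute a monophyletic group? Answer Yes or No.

The MRCA of the listed taxa is the root, so the smallest clade containing them is the whole tree.
That clade also contains Acinonyx, Arabidopsis, Cavia, Clostridium, Klebsiella, Oncorhynchus, Solenopsis, Sorghum, Takifugu, which are not in the proposed group, so the group is not monophyletic.

No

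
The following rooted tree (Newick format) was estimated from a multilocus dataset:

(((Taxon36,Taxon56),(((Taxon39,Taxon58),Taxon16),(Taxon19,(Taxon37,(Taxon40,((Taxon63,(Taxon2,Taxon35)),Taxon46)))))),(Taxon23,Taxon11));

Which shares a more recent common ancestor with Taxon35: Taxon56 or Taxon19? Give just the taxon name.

Taxon19

The MRCA of Taxon35 and Taxon19 subtends (Taxon19,(Taxon37,(Taxon40,((Taxon63,(Taxon2,Taxon35)),Taxon46)))) (7 taxa).
The MRCA of Taxon35 and Taxon56 subtends ((Taxon36,Taxon56),(((Taxon39,Taxon58),Taxon16),(Taxon19,(Taxon37,(Taxon40,((Taxon63,(Taxon2,Taxon35)),Taxon46)))))) (12 taxa).
The first is nested inside the second, so Taxon35 shares a more recent common ancestor with Taxon19.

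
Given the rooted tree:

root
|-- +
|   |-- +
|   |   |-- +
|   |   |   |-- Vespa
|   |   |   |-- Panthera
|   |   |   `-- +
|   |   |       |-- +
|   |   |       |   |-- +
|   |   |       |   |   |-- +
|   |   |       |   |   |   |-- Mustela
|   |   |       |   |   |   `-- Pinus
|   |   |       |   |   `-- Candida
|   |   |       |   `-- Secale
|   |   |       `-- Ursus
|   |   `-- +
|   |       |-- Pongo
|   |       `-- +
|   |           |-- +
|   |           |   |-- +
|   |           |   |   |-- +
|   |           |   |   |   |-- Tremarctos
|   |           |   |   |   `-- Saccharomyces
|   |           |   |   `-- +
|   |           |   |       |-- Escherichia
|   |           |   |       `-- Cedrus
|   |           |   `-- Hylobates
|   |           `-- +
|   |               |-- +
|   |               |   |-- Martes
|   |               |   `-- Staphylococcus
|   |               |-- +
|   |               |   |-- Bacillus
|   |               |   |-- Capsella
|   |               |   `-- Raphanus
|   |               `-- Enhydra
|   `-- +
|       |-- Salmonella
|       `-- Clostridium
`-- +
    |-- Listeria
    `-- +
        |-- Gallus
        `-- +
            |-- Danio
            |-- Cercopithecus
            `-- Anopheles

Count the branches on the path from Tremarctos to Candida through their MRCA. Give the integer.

The MRCA of Tremarctos and Candida is the node subtending ((Vespa,Panthera,((((Mustela,Pinus),Candida),Secale),Ursus)),(Pongo,((((Tremarctos,Saccharomyces),(Escherichia,Cedrus)),Hylobates),((Martes,Staphylococcus),(Bacillus,Capsella,Raphanus),Enhydra)))).
From Tremarctos up to that node: 6 branches. From Candida up to the same node: 5 branches. Total: 6 + 5 = 11.

11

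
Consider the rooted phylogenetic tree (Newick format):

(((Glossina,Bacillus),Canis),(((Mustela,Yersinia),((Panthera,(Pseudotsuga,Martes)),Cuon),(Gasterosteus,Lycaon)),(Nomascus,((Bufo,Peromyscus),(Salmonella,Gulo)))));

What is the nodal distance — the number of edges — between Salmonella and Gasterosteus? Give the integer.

7

The MRCA of Salmonella and Gasterosteus is the node subtending (((Mustela,Yersinia),((Panthera,(Pseudotsuga,Martes)),Cuon),(Gasterosteus,Lycaon)),(Nomascus,((Bufo,Peromyscus),(Salmonella,Gulo)))).
From Salmonella up to that node: 4 branches. From Gasterosteus up to the same node: 3 branches. Total: 4 + 3 = 7.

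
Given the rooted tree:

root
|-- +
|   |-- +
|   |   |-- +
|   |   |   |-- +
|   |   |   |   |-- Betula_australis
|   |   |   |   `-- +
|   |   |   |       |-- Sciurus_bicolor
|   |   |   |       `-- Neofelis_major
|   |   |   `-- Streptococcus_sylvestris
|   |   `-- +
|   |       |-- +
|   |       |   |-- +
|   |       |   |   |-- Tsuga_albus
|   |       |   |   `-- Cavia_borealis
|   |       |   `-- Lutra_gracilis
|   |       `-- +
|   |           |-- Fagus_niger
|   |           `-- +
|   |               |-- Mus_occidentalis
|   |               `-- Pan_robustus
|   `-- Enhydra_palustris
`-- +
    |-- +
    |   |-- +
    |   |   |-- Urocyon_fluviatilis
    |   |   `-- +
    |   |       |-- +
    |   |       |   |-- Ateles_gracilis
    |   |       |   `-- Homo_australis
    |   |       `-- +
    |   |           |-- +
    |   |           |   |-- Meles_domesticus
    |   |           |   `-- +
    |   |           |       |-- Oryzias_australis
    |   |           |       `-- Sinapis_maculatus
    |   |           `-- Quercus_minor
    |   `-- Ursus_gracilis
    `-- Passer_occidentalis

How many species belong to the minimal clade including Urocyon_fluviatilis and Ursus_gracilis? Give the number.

The MRCA of Urocyon_fluviatilis and Ursus_gracilis is the node subtending ((Urocyon_fluviatilis,((Ateles_gracilis,Homo_australis),((Meles_domesticus,(Oryzias_australis,Sinapis_maculatus)),Quercus_minor))),Ursus_gracilis).
That clade contains 8 terminal taxa: Ateles_gracilis, Homo_australis, Meles_domesticus, Oryzias_australis, Quercus_minor, Sinapis_maculatus, Urocyon_fluviatilis, Ursus_gracilis.

8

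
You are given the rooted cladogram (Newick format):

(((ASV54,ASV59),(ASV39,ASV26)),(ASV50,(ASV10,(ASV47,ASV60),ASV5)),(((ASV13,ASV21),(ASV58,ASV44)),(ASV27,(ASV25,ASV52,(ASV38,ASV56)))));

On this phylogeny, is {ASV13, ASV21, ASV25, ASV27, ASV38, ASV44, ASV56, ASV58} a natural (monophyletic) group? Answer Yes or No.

No

The MRCA of the listed taxa subtends (((ASV13,ASV21),(ASV58,ASV44)),(ASV27,(ASV25,ASV52,(ASV38,ASV56)))).
That clade also contains ASV52, which is not in the proposed group, so the group is not monophyletic.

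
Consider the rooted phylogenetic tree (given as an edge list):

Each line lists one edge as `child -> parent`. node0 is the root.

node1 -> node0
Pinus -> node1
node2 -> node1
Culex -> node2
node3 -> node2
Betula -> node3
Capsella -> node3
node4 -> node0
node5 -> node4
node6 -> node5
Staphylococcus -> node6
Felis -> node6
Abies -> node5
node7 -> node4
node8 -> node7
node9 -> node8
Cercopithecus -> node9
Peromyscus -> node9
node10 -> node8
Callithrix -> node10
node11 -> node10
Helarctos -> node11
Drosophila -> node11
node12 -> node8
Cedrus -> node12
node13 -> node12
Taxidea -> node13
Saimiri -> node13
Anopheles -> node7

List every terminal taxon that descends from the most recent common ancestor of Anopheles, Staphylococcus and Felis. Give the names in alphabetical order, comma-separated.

Abies, Anopheles, Callithrix, Cedrus, Cercopithecus, Drosophila, Felis, Helarctos, Peromyscus, Saimiri, Staphylococcus, Taxidea

Tracing Anopheles: it sits inside (((Cercopithecus,Peromyscus),(Callithrix,(Helarctos,Drosophila)),(Cedrus,(Taxidea,Saimiri))),Anopheles).
Tracing Staphylococcus: it sits inside (Staphylococcus,Felis).
Tracing Felis: it sits inside (Staphylococcus,Felis).
The smallest clade enclosing all 3 is (((Staphylococcus,Felis),Abies),(((Cercopithecus,Peromyscus),(Callithrix,(Helarctos,Drosophila)),(Cedrus,(Taxidea,Saimiri))),Anopheles)); the answer is its 12 terminal taxa in alphabetical order.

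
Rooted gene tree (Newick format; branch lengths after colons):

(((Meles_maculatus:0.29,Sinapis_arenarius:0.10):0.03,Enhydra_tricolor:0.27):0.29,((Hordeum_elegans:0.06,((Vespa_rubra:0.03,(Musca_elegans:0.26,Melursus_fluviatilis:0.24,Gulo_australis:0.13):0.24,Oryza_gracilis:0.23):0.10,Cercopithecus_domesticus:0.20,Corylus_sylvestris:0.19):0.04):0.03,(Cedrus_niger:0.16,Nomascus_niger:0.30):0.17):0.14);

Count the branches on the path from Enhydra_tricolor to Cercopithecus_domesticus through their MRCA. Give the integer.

6

The MRCA of Enhydra_tricolor and Cercopithecus_domesticus is the root of the tree.
From Enhydra_tricolor up to that node: 2 branches. From Cercopithecus_domesticus up to the same node: 4 branches. Total: 2 + 4 = 6.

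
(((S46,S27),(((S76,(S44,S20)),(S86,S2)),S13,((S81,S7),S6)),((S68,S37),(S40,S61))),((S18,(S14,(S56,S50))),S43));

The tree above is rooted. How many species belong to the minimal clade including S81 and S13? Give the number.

The MRCA of S81 and S13 is the node subtending (((S76,(S44,S20)),(S86,S2)),S13,((S81,S7),S6)).
That clade contains 9 terminal taxa: S13, S2, S20, S44, S6, S7, S76, S81, S86.

9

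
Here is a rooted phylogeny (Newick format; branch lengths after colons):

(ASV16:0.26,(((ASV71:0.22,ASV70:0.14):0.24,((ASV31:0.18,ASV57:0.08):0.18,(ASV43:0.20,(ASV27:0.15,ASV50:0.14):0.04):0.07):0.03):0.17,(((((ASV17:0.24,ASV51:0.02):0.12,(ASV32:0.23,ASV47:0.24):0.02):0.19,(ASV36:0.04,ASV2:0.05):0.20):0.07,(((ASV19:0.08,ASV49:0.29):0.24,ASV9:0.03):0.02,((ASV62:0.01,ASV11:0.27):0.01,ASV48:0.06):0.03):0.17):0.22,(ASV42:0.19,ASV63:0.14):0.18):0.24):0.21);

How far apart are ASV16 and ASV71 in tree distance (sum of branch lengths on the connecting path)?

1.10

The path runs ASV16 → … → MRCA → … → ASV71; the MRCA is the root of the tree.
Branch lengths along that path: 0.26 + 0.21 + 0.17 + 0.24 + 0.22 = 1.10.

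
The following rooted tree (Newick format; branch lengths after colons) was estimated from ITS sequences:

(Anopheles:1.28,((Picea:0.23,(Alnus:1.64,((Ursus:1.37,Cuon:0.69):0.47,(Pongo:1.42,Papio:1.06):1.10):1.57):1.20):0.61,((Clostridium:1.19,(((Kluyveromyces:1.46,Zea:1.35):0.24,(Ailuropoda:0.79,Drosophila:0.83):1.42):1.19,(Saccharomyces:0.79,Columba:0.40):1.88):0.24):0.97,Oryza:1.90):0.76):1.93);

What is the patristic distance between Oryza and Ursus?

7.88

The path runs Oryza → … → MRCA → … → Ursus; the MRCA is the node subtending ((Picea,(Alnus,((Ursus,Cuon),(Pongo,Papio)))),((Clostridium,(((Kluyveromyces,Zea),(Ailuropoda,Drosophila)),(Saccharomyces,Columba))),Oryza)).
Branch lengths along that path: 1.90 + 0.76 + 0.61 + 1.20 + 1.57 + 0.47 + 1.37 = 7.88.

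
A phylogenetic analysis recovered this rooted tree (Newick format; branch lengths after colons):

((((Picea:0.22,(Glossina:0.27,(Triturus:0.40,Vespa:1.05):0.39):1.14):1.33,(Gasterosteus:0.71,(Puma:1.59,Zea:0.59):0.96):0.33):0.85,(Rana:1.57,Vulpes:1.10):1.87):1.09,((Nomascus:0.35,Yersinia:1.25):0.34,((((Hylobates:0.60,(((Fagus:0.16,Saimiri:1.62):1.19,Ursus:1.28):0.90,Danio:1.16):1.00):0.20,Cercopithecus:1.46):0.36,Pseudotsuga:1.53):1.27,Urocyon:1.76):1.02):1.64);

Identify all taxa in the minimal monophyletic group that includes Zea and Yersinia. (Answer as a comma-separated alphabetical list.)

Cercopithecus, Danio, Fagus, Gasterosteus, Glossina, Hylobates, Nomascus, Picea, Pseudotsuga, Puma, Rana, Saimiri, Triturus, Urocyon, Ursus, Vespa, Vulpes, Yersinia, Zea

Tracing Zea: it sits inside (Puma,Zea).
Tracing Yersinia: it sits inside (Nomascus,Yersinia).
The smallest clade enclosing both is the whole tree (their MRCA is the root), so the answer is all 19 tips in alphabetical order.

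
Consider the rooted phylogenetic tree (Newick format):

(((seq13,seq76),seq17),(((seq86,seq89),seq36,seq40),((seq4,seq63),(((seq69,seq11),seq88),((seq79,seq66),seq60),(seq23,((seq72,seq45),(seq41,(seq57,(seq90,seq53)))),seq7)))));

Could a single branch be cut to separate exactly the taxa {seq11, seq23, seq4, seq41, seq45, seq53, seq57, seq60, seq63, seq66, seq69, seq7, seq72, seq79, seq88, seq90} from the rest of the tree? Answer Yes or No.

Yes

The most recent common ancestor of these taxa subtends ((seq4,seq63),(((seq69,seq11),seq88),((seq79,seq66),seq60),(seq23,((seq72,seq45),(seq41,(seq57,(seq90,seq53)))),seq7))).
That clade has exactly 16 tips — every listed taxon and nothing else — so the group is monophyletic.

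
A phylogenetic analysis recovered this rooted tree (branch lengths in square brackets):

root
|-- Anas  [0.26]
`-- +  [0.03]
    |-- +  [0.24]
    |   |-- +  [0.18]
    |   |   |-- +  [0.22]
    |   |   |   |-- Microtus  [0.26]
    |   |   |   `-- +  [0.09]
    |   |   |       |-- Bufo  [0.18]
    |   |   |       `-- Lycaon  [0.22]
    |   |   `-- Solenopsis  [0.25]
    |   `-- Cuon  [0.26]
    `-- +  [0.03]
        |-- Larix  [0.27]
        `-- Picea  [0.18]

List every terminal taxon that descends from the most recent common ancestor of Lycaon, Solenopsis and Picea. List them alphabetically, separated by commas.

Bufo, Cuon, Larix, Lycaon, Microtus, Picea, Solenopsis

Tracing Lycaon: it sits inside (Bufo,Lycaon).
Tracing Solenopsis: it sits inside ((Microtus,(Bufo,Lycaon)),Solenopsis).
Tracing Picea: it sits inside (Larix,Picea).
The smallest clade enclosing all 3 is ((((Microtus,(Bufo,Lycaon)),Solenopsis),Cuon),(Larix,Picea)); the answer is its 7 terminal taxa in alphabetical order.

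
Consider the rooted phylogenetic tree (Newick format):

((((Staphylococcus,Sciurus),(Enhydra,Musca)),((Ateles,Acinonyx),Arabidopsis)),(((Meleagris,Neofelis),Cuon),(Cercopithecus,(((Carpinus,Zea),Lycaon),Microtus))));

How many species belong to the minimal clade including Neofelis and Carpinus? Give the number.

The MRCA of Neofelis and Carpinus is the node subtending (((Meleagris,Neofelis),Cuon),(Cercopithecus,(((Carpinus,Zea),Lycaon),Microtus))).
That clade contains 8 terminal taxa: Carpinus, Cercopithecus, Cuon, Lycaon, Meleagris, Microtus, Neofelis, Zea.

8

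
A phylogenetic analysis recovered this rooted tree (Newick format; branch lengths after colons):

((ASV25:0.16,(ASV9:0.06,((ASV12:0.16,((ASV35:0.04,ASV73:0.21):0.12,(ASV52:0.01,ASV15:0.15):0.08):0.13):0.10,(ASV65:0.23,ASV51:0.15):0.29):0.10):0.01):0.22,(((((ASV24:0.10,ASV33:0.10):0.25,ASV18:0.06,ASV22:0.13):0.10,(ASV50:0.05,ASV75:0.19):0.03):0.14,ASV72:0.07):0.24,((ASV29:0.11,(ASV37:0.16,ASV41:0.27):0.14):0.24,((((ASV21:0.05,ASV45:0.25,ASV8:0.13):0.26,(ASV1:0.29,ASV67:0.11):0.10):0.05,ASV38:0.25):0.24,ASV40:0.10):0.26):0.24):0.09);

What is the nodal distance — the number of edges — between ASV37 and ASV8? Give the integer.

The MRCA of ASV37 and ASV8 is the node subtending ((ASV29,(ASV37,ASV41)),((((ASV21,ASV45,ASV8),(ASV1,ASV67)),ASV38),ASV40)).
From ASV37 up to that node: 3 branches. From ASV8 up to the same node: 5 branches. Total: 3 + 5 = 8.

8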